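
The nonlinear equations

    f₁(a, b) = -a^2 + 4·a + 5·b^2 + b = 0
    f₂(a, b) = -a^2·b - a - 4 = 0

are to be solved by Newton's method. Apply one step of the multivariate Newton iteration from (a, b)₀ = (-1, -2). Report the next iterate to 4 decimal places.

At (-1, -2): F = (13.0000, -1.0000).
Jacobian J = [[-2·a + 4, 10·b + 1], [-2·a·b - 1, -a^2]].
At the point, J = [[6.0000, -19.0000], [-5.0000, -1.0000]] (det J = -101.0000).
Solving J·Δ = −F gives Δ = (-0.3168, 0.5842).
Then the next iterate is (a, b)₁ = (-1.3168, -1.4158).

(-1.3168, -1.4158)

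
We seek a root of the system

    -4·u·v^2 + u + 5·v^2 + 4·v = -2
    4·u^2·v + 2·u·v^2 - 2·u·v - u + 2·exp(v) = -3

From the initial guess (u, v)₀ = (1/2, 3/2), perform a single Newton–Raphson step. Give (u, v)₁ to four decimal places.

(0.5231, 0.3412)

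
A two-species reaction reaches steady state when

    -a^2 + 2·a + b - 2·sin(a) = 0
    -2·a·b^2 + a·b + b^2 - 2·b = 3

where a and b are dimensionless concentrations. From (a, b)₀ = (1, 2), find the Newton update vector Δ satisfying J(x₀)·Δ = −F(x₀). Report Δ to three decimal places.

At (1, 2): F = (1.31706, -9.000).
Jacobian J = [[-2·a - 2·cos(a) + 2, 1], [-2·b^2 + b, -4·a·b + a + 2·b - 2]].
At the point, J = [[-1.08060, 1.000], [-6.000, -5.000]] (det J = 11.40302).
Solving J·Δ = −F gives Δ = (-0.212, -1.546).

(-0.212, -1.546)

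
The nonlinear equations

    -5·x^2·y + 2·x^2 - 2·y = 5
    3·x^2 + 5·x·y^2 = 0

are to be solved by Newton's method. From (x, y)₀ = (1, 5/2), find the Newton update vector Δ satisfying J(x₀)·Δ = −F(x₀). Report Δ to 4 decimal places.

(-1.0322, 0.1679)

At (1, 5/2): F = (-20.5000, 34.2500).
Jacobian J = [[-10·x·y + 4·x, -5·x^2 - 2], [6·x + 5·y^2, 10·x·y]].
At the point, J = [[-21.0000, -7.0000], [37.2500, 25.0000]] (det J = -264.2500).
Solving J·Δ = −F gives Δ = (-1.0322, 0.1679).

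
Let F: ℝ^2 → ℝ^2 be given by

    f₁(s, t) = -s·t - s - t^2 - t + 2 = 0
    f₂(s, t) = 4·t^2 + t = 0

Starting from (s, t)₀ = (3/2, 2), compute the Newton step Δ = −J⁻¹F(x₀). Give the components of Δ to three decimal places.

(-0.539, -1.059)

At (3/2, 2): F = (-8.500, 18.000).
Jacobian J = [[-t - 1, -s - 2·t - 1], [0, 8·t + 1]].
At the point, J = [[-3.000, -6.500], [0.000, 17.000]] (det J = -51.000).
Solving J·Δ = −F gives Δ = (-0.539, -1.059).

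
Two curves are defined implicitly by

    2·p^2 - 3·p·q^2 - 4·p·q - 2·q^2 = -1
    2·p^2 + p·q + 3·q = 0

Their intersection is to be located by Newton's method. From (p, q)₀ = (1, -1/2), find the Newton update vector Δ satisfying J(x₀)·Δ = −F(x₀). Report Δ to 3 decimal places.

(-0.857, 0.750)

At (1, -1/2): F = (3.750, 0.000).
Jacobian J = [[4·p - 3·q^2 - 4·q, -6·p·q - 4·p - 4·q], [4·p + q, p + 3]].
At the point, J = [[5.250, 1.000], [3.500, 4.000]] (det J = 17.500).
Solving J·Δ = −F gives Δ = (-0.857, 0.750).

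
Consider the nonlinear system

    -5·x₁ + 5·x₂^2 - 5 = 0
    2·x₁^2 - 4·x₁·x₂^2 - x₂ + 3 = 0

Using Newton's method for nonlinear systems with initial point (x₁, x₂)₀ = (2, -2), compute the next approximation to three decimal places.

At (2, -2): F = (5.000, -19.000).
Jacobian J = [[-5, 10·x₂], [4·x₁ - 4·x₂^2, -8·x₁·x₂ - 1]].
At the point, J = [[-5.000, -20.000], [-8.000, 31.000]] (det J = -315.000).
Solving J·Δ = −F gives Δ = (-0.714, 0.429).
Then the next iterate is (x₁, x₂)₁ = (1.286, -1.571).

(1.286, -1.571)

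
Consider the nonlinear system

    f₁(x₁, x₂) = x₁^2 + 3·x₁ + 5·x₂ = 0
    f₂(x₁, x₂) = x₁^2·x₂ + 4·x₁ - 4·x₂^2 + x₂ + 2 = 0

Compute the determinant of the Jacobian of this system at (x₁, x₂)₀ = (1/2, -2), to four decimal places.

59.0000

J = [[2·x₁ + 3, 5], [2·x₁·x₂ + 4, x₁^2 - 8·x₂ + 1]].
At the point, J = [[4.0000, 5.0000], [2.0000, 17.2500]].
det J = 59.0000.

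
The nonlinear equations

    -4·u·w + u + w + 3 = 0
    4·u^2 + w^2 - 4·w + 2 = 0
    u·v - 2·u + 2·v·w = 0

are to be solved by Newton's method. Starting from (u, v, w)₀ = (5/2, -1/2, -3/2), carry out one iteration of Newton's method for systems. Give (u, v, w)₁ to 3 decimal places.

At (5/2, -1/2, -3/2): F = (19.000, 35.250, -4.750).
Jacobian J = [[-4·w + 1, 0, -4·u + 1], [8·u, 0, 2·w - 4], [v - 2, u + 2·w, 2·v]].
At the point, J = [[7.000, 0.000, -9.000], [20.000, 0.000, -7.000], [-2.500, -0.500, -1.000]] (det J = 65.500).
Solving J·Δ = −F gives Δ = (-1.406, -4.502, 1.017).
Then the next iterate is (u, v, w)₁ = (1.094, -5.002, -0.483).

(1.094, -5.002, -0.483)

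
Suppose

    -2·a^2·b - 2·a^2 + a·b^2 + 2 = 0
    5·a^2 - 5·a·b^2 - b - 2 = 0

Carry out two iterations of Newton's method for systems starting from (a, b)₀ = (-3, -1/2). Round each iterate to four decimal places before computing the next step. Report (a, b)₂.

At (-3, -1/2): F = (-7.7500, 47.2500).
Jacobian J = [[-4·a·b - 4·a + b^2, -2·a^2 + 2·a·b], [10·a - 5·b^2, -10·a·b - 1]].
At the point, J = [[6.2500, -15.0000], [-31.2500, -16.0000]] (det J = -568.7500).
Solving J·Δ = −F gives Δ = (1.4642, 0.0934).
Then the next iterate is (a, b)₁ = (-1.5358, -0.4066).
Round to (-1.5358, -0.4066) and repeat: F = (-1.053187, 11.469528), J = [[3.810698, -3.468451], [-16.184618, -7.244563]].
Δ = (0.5662, 0.3184), so (a, b)₂ = (-0.9696, -0.0882).

(-0.9696, -0.0882)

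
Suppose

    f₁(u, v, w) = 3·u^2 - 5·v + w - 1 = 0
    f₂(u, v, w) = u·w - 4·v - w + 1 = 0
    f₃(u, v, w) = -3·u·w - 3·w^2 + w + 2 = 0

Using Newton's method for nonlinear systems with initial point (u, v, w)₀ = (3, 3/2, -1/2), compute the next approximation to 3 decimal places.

(1.684, 0.492, 0.155)

At (3, 3/2, -1/2): F = (18.000, -6.000, 5.250).
Jacobian J = [[6·u, -5, 1], [w, -4, u - 1], [-3·w, 0, -3·u - 6·w + 1]].
At the point, J = [[18.000, -5.000, 1.000], [-0.500, -4.000, 2.000], [1.500, 0.000, -5.000]] (det J = 363.500).
Solving J·Δ = −F gives Δ = (-1.316, -1.008, 0.655).
Then the next iterate is (u, v, w)₁ = (1.684, 0.492, 0.155).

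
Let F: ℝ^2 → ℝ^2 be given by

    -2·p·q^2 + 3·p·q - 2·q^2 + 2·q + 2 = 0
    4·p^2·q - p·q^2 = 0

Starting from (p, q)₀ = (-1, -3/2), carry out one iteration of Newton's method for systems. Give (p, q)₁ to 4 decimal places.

At (-1, -3/2): F = (3.5000, -3.7500).
Jacobian J = [[-2·q^2 + 3·q, -4·p·q + 3·p - 4·q + 2], [8·p·q - q^2, 4·p^2 - 2·p·q]].
At the point, J = [[-9.0000, -1.0000], [9.7500, 1.0000]] (det J = 0.7500).
Solving J·Δ = −F gives Δ = (0.3333, 0.5000).
Then the next iterate is (p, q)₁ = (-0.6667, -1.0000).

(-0.6667, -1.0000)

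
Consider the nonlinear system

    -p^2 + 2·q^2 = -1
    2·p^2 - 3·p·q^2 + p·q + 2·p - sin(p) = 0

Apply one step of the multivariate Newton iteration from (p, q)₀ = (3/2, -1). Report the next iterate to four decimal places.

(2.1263, -1.2822)

At (3/2, -1): F = (0.7500, 0.502505).
Jacobian J = [[-2·p, 4·q], [4·p - 3·q^2 + q - cos(p) + 2, -6·p·q + p]].
At the point, J = [[-3.0000, -4.0000], [3.929263, 10.5000]] (det J = -15.782949).
Solving J·Δ = −F gives Δ = (0.6263, -0.2822).
Then the next iterate is (p, q)₁ = (2.1263, -1.2822).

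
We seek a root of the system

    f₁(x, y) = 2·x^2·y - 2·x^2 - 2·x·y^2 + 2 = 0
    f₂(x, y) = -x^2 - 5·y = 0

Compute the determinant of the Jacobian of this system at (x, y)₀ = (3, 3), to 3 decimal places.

-138.000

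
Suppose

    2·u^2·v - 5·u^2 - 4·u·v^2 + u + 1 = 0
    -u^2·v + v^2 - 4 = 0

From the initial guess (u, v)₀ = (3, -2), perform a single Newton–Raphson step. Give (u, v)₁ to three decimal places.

(-1.162, -4.457)

At (3, -2): F = (-125.000, 18.000).
Jacobian J = [[4·u·v - 10·u - 4·v^2 + 1, 2·u^2 - 8·u·v], [-2·u·v, -u^2 + 2·v]].
At the point, J = [[-69.000, 66.000], [12.000, -13.000]] (det J = 105.000).
Solving J·Δ = −F gives Δ = (-4.162, -2.457).
Then the next iterate is (u, v)₁ = (-1.162, -4.457).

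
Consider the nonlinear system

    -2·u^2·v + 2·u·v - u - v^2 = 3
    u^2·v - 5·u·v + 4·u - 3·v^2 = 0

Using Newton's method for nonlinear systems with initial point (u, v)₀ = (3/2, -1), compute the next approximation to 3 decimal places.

At (3/2, -1): F = (-4.000, 8.250).
Jacobian J = [[-4·u·v + 2·v - 1, -2·u^2 + 2·u - 2·v], [2·u·v - 5·v + 4, u^2 - 5·u - 6·v]].
At the point, J = [[3.000, 0.500], [6.000, 0.750]] (det J = -0.750).
Solving J·Δ = −F gives Δ = (-9.500, 65.000).
Then the next iterate is (u, v)₁ = (-8.000, 64.000).

(-8.000, 64.000)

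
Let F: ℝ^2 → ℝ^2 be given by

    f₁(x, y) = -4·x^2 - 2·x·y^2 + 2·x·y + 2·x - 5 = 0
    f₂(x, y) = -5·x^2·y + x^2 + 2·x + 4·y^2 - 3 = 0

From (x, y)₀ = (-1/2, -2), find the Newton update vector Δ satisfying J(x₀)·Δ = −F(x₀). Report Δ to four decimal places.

(-1.5556, 1.6667)

At (-1/2, -2): F = (-1.0000, 14.7500).
Jacobian J = [[-8·x - 2·y^2 + 2·y + 2, -4·x·y + 2·x], [-10·x·y + 2·x + 2, -5·x^2 + 8·y]].
At the point, J = [[-6.0000, -5.0000], [-9.0000, -17.2500]] (det J = 58.5000).
Solving J·Δ = −F gives Δ = (-1.5556, 1.6667).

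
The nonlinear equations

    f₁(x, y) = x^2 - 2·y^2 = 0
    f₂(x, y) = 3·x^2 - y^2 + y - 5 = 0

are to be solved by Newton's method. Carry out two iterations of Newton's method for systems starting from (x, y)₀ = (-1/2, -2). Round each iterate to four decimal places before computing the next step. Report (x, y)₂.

(-1.8293, -1.1233)

At (-1/2, -2): F = (-7.7500, -10.2500).
Jacobian J = [[2·x, -4·y], [6·x, -2·y + 1]].
At the point, J = [[-1.0000, 8.0000], [-3.0000, 5.0000]] (det J = 19.0000).
Solving J·Δ = −F gives Δ = (-2.2763, 0.6842).
Then the next iterate is (x, y)₁ = (-2.7763, -1.3158).
Round to (-2.7763, -1.3158) and repeat: F = (4.245182, 15.076395), J = [[-5.5526, 5.2632], [-16.6578, 3.6316]].
Δ = (0.9470, 0.1925), so (x, y)₂ = (-1.8293, -1.1233).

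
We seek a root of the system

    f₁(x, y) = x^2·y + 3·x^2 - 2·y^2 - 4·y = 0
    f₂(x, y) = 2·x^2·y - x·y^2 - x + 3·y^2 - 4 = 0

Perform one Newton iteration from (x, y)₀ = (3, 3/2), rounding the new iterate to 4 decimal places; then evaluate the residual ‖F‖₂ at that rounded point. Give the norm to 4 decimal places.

At (3, 3/2): F = (30.0000, 20.0000).
Jacobian J = [[2·x·y + 6·x, x^2 - 4·y - 4], [4·x·y - y^2 - 1, 2·x^2 - 2·x·y + 6·y]].
At the point, J = [[27.0000, -1.0000], [14.7500, 18.0000]] (det J = 500.7500).
Solving J·Δ = −F gives Δ = (-1.1183, -0.1947).
Then the next iterate is (x, y)₁ = (1.8817, 1.3053).
Re-evaluating at (1.8817, 1.3053): F = (6.615368, 5.267268), so ‖F‖₂ = 8.4562.

8.4562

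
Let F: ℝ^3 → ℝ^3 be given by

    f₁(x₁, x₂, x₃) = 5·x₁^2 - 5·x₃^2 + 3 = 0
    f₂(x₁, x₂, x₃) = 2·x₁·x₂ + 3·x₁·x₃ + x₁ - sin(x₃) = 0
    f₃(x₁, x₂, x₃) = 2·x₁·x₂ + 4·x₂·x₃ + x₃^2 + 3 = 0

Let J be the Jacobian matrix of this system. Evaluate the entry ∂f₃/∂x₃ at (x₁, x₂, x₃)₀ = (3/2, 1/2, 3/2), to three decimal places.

5.000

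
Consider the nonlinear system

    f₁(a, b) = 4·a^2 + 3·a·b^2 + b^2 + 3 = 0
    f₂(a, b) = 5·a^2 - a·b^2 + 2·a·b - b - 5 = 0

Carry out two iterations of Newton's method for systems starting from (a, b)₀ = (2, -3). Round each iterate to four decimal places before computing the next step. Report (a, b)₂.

(0.8582, -0.8193)

At (2, -3): F = (82.0000, -12.0000).
Jacobian J = [[8·a + 3·b^2, 6·a·b + 2·b], [10·a - b^2 + 2·b, -2·a·b + 2·a - 1]].
At the point, J = [[43.0000, -42.0000], [5.0000, 15.0000]] (det J = 855.0000).
Solving J·Δ = −F gives Δ = (-0.8491, 1.0830).
Then the next iterate is (a, b)₁ = (1.1509, -1.9170).
Round to (1.1509, -1.9170) and repeat: F = (24.661461, -5.102126), J = [[20.231867, -17.071652], [4.000111, 5.714351]].
Δ = (-0.2927, 1.0977), so (a, b)₂ = (0.8582, -0.8193).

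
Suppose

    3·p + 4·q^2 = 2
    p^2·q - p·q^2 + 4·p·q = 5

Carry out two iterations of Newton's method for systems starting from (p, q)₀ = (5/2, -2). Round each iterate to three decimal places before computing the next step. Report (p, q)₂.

At (5/2, -2): F = (21.500, -47.500).
Jacobian J = [[3, 8·q], [2·p·q - q^2 + 4·q, p^2 - 2·p·q + 4·p]].
At the point, J = [[3.000, -16.000], [-22.000, 26.250]] (det J = -273.250).
Solving J·Δ = −F gives Δ = (-0.716, 1.210).
Then the next iterate is (p, q)₁ = (1.784, -0.790).
Round to (1.784, -0.790) and repeat: F = (5.84840, -14.26513), J = [[3.000, -6.320], [-6.60282, 13.13738]].
Δ = (-5.748, -1.803), so (p, q)₂ = (-3.964, -2.593).

(-3.964, -2.593)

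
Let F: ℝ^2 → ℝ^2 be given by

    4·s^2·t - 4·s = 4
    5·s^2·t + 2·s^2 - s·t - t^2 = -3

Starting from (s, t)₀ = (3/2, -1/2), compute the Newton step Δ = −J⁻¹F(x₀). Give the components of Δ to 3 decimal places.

At (3/2, -1/2): F = (-14.500, 2.375).
Jacobian J = [[8·s·t - 4, 4·s^2], [10·s·t + 4·s - t, 5·s^2 - s - 2·t]].
At the point, J = [[-10.000, 9.000], [-1.000, 10.750]] (det J = -98.500).
Solving J·Δ = −F gives Δ = (-1.799, -0.388).

(-1.799, -0.388)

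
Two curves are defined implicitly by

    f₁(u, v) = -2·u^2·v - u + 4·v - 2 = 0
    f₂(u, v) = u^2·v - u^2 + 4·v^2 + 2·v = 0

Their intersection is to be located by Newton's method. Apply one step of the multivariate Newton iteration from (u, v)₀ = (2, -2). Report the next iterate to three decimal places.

(1.798, -1.758)

At (2, -2): F = (4.000, 0.000).
Jacobian J = [[-4·u·v - 1, -2·u^2 + 4], [2·u·v - 2·u, u^2 + 8·v + 2]].
At the point, J = [[15.000, -4.000], [-12.000, -10.000]] (det J = -198.000).
Solving J·Δ = −F gives Δ = (-0.202, 0.242).
Then the next iterate is (u, v)₁ = (1.798, -1.758).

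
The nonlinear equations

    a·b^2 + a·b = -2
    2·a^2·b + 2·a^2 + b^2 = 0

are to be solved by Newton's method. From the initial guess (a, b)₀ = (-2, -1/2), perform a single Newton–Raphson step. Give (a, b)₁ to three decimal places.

(8.000, 4.607)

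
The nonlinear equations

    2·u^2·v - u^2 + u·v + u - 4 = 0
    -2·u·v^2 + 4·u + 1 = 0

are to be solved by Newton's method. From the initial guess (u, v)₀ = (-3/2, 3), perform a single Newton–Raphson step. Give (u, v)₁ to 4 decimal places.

At (-3/2, 3): F = (1.2500, 22.0000).
Jacobian J = [[4·u·v - 2·u + v + 1, 2·u^2 + u], [-2·v^2 + 4, -4·u·v]].
At the point, J = [[-11.0000, 3.0000], [-14.0000, 18.0000]] (det J = -156.0000).
Solving J·Δ = −F gives Δ = (-0.2788, -1.4391).
Then the next iterate is (u, v)₁ = (-1.7788, 1.5609).

(-1.7788, 1.5609)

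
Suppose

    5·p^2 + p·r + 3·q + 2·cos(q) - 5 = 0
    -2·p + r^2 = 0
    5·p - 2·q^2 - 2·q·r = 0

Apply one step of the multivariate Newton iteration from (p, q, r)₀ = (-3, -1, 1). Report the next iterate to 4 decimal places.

(-0.9935, 2.9774, -0.4935)

At (-3, -1, 1): F = (35.080605, 7.0000, -15.0000).
Jacobian J = [[10·p + r, -2·sin(q) + 3, p], [-2, 0, 2·r], [5, -4·q - 2·r, -2·q]].
At the point, J = [[-29.0000, 4.682942, -3.0000], [-2.0000, 0.0000, 2.0000], [5.0000, 2.0000, 2.0000]] (det J = 193.561188).
Solving J·Δ = −F gives Δ = (2.0065, 3.9774, -1.4935).
Then the next iterate is (p, q, r)₁ = (-0.9935, 2.9774, -0.4935).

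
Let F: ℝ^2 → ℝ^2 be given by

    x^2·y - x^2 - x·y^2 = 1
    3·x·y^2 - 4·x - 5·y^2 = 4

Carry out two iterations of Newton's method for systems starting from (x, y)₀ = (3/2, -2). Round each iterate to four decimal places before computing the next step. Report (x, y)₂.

(3.1619, 4.8987)

At (3/2, -2): F = (-13.7500, -12.0000).
Jacobian J = [[2·x·y - 2·x - y^2, x^2 - 2·x·y], [3·y^2 - 4, 6·x·y - 10·y]].
At the point, J = [[-13.0000, 8.2500], [8.0000, 2.0000]] (det J = -92.0000).
Solving J·Δ = −F gives Δ = (0.7772, 2.8913).
Then the next iterate is (x, y)₁ = (2.2772, 0.8913).
Round to (2.2772, 0.8913) and repeat: F = (-3.372722, -11.653748), J = [[-1.289479, 1.126303], [-1.616753, 3.265010]].
Δ = (0.8847, 4.0074), so (x, y)₂ = (3.1619, 4.8987).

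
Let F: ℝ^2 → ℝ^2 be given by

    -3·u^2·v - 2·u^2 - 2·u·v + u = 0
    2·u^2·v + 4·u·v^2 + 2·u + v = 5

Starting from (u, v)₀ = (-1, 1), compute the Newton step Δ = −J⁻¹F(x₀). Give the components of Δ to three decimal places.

(0.279, -1.488)

At (-1, 1): F = (-4.000, -8.000).
Jacobian J = [[-6·u·v - 4·u - 2·v + 1, -3·u^2 - 2·u], [4·u·v + 4·v^2 + 2, 2·u^2 + 8·u·v + 1]].
At the point, J = [[9.000, -1.000], [2.000, -5.000]] (det J = -43.000).
Solving J·Δ = −F gives Δ = (0.279, -1.488).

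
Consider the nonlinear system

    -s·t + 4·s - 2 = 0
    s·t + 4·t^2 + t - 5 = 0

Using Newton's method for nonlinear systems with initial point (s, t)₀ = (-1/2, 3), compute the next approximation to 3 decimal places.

At (-1/2, 3): F = (-2.500, 32.500).
Jacobian J = [[-t + 4, -s], [t, s + 8·t + 1]].
At the point, J = [[1.000, 0.500], [3.000, 24.500]] (det J = 23.000).
Solving J·Δ = −F gives Δ = (3.370, -1.739).
Then the next iterate is (s, t)₁ = (2.870, 1.261).

(2.870, 1.261)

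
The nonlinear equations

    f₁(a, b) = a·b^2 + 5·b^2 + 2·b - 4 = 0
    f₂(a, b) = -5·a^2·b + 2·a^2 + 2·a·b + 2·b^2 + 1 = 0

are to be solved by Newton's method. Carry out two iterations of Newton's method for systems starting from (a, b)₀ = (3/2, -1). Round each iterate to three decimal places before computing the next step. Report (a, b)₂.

(-0.071, -1.116)

At (3/2, -1): F = (0.500, 15.750).
Jacobian J = [[b^2, 2·a·b + 10·b + 2], [-10·a·b + 4·a + 2·b, -5·a^2 + 2·a + 4·b]].
At the point, J = [[1.000, -11.000], [19.000, -12.250]] (det J = 196.750).
Solving J·Δ = −F gives Δ = (-0.849, -0.032).
Then the next iterate is (a, b)₁ = (0.651, -1.032).
Round to (0.651, -1.032) and repeat: F = (-0.04555, 4.82080), J = [[1.06502, -9.66366], [7.25832, -4.94501]].
Δ = (-0.722, -0.084), so (a, b)₂ = (-0.071, -1.116).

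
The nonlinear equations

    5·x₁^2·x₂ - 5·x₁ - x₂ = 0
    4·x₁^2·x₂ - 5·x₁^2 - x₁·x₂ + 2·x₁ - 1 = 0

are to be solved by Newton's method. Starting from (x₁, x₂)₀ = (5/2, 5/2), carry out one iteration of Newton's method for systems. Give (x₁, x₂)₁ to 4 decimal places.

(1.5173, 2.2812)

At (5/2, 5/2): F = (63.1250, 29.0000).
Jacobian J = [[10·x₁·x₂ - 5, 5·x₁^2 - 1], [8·x₁·x₂ - 10·x₁ - x₂ + 2, 4·x₁^2 - x₁]].
At the point, J = [[57.5000, 30.2500], [24.5000, 22.5000]] (det J = 552.6250).
Solving J·Δ = −F gives Δ = (-0.9827, -0.2188).
Then the next iterate is (x₁, x₂)₁ = (1.5173, 2.2812).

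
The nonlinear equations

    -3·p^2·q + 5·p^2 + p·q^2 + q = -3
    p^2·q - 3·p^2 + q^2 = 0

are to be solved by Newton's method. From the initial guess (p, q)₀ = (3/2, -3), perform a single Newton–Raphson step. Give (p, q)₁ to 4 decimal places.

(0.9852, -1.7291)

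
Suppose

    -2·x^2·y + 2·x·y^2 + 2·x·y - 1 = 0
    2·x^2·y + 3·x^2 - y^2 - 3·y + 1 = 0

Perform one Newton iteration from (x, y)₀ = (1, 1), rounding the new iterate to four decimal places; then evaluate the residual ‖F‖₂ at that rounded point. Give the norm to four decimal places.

0.5646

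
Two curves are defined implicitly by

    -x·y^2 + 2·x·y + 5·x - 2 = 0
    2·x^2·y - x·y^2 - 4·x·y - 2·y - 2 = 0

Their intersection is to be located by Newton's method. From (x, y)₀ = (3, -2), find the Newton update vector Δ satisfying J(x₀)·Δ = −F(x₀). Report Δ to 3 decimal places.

(-0.705, 0.494)

At (3, -2): F = (-11.000, -22.000).
Jacobian J = [[-y^2 + 2·y + 5, -2·x·y + 2·x], [4·x·y - y^2 - 4·y, 2·x^2 - 2·x·y - 4·x - 2]].
At the point, J = [[-3.000, 18.000], [-20.000, 16.000]] (det J = 312.000).
Solving J·Δ = −F gives Δ = (-0.705, 0.494).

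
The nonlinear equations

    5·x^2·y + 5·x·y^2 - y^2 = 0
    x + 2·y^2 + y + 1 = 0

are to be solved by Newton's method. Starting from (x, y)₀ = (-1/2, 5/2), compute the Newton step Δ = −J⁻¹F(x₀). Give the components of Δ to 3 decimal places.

(-0.205, -1.390)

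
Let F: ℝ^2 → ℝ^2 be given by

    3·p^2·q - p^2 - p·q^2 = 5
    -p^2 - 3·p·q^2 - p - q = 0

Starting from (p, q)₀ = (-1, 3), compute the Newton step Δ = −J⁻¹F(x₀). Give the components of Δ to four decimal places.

At (-1, 3): F = (12.0000, 24.0000).
Jacobian J = [[6·p·q - 2·p - q^2, 3·p^2 - 2·p·q], [-2·p - 3·q^2 - 1, -6·p·q - 1]].
At the point, J = [[-25.0000, 9.0000], [-26.0000, 17.0000]] (det J = -191.0000).
Solving J·Δ = −F gives Δ = (-0.0628, -1.5079).

(-0.0628, -1.5079)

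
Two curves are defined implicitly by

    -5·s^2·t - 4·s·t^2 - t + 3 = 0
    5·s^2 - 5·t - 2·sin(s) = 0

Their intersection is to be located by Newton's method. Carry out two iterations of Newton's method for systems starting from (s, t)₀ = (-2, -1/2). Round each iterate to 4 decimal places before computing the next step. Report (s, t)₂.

At (-2, -1/2): F = (15.5000, 24.318595).
Jacobian J = [[-10·s·t - 4·t^2, -5·s^2 - 8·s·t - 1], [10·s - 2·cos(s), -5]].
At the point, J = [[-11.0000, -29.0000], [-19.167706, -5.0000]] (det J = -500.863483).
Solving J·Δ = −F gives Δ = (1.2533, 0.0591).
Then the next iterate is (s, t)₁ = (-0.7467, -0.4409).
Round to (-0.7467, -0.4409) and repeat: F = (5.250655, 6.350745), J = [[-4.069772, -6.421565], [-8.934869, -5.0000]].
Δ = (0.3924, 0.5690), so (s, t)₂ = (-0.3543, 0.1281).

(-0.3543, 0.1281)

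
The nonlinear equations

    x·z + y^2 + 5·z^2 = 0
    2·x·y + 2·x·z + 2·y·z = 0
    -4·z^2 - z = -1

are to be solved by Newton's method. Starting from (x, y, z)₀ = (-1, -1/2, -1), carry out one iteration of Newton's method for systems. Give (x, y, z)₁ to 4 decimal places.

At (-1, -1/2, -1): F = (6.2500, 4.0000, -2.0000).
Jacobian J = [[z, 2·y, x + 10·z], [2·y + 2·z, 2·x + 2·z, 2·x + 2·y], [0, 0, -8·z - 1]].
At the point, J = [[-1.0000, -1.0000, -11.0000], [-3.0000, -4.0000, -3.0000], [0.0000, 0.0000, 7.0000]] (det J = 7.0000).
Solving J·Δ = −F gives Δ = (9.2857, -6.1786, 0.2857).
Then the next iterate is (x, y, z)₁ = (8.2857, -6.6786, -0.7143).

(8.2857, -6.6786, -0.7143)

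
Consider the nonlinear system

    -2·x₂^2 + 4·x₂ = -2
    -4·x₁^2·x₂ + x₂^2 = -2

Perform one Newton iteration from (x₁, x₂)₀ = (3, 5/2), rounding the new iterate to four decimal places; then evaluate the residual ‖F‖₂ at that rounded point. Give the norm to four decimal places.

At (3, 5/2): F = (-0.5000, -81.7500).
Jacobian J = [[0, -4·x₂ + 4], [-8·x₁·x₂, -4·x₁^2 + 2·x₂]].
At the point, J = [[0.0000, -6.0000], [-60.0000, -31.0000]] (det J = -360.0000).
Solving J·Δ = −F gives Δ = (-1.3194, -0.0833).
Then the next iterate is (x₁, x₂)₁ = (1.6806, 2.4167).
Re-evaluating at (1.6806, 2.4167): F = (-0.014078, -19.462629), so ‖F‖₂ = 19.4626.

19.4626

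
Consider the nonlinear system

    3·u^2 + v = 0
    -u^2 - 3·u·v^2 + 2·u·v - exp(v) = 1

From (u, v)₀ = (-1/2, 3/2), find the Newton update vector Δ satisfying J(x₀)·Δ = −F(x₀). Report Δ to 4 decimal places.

At (-1/2, 3/2): F = (2.2500, -3.856689).
Jacobian J = [[6·u, 1], [-2·u - 3·v^2 + 2·v, -6·u·v + 2·u - exp(v)]].
At the point, J = [[-3.0000, 1.0000], [-2.7500, -0.981689]] (det J = 5.695067).
Solving J·Δ = −F gives Δ = (-0.2894, -3.1181).

(-0.2894, -3.1181)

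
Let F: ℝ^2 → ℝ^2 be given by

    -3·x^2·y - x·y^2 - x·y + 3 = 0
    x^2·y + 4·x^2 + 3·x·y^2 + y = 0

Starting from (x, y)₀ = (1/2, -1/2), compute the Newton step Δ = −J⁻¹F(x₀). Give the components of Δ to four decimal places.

At (1/2, -1/2): F = (3.5000, 0.7500).
Jacobian J = [[-6·x·y - y^2 - y, -3·x^2 - 2·x·y - x], [2·x·y + 8·x + 3·y^2, x^2 + 6·x·y + 1]].
At the point, J = [[1.7500, -0.7500], [4.2500, -0.2500]] (det J = 2.7500).
Solving J·Δ = −F gives Δ = (0.1136, 4.9318).

(0.1136, 4.9318)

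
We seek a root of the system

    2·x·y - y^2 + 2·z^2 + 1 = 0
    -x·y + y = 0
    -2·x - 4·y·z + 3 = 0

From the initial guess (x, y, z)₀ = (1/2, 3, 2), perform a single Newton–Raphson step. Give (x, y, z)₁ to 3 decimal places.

At (1/2, 3, 2): F = (3.000, 1.500, -22.000).
Jacobian J = [[2·y, 2·x - 2·y, 4·z], [-y, -x + 1, 0], [-2, -4·z, -4·y]].
At the point, J = [[6.000, -5.000, 8.000], [-3.000, 0.500, 0.000], [-2.000, -8.000, -12.000]] (det J = 344.000).
Solving J·Δ = −F gives Δ = (0.337, -0.977, -1.238).
Then the next iterate is (x, y, z)₁ = (0.837, 2.023, 0.762).

(0.837, 2.023, 0.762)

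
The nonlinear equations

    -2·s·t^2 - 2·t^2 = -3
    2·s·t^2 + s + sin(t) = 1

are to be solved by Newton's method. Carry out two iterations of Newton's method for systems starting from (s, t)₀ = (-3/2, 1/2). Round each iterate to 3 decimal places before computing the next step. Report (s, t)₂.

At (-3/2, 1/2): F = (3.250, -2.77057).
Jacobian J = [[-2·t^2, -4·s·t - 4·t], [2·t^2 + 1, 4·s·t + cos(t)]].
At the point, J = [[-0.500, 1.000], [1.500, -2.12242]] (det J = -0.43879).
Solving J·Δ = −F gives Δ = (-9.406, -7.953).
Then the next iterate is (s, t)₁ = (-10.906, -7.453).
Round to (-10.906, -7.453) and repeat: F = (1103.50130, -1224.42240), J = [[-111.09442, -295.31767], [112.09442, 325.51999]].
Δ = (-0.778, 4.029), so (s, t)₂ = (-11.684, -3.424).

(-11.684, -3.424)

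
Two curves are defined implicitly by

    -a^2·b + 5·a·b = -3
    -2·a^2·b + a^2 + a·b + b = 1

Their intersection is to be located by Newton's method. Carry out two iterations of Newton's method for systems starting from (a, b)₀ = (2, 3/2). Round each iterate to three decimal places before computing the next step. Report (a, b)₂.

(2.111, -0.373)

At (2, 3/2): F = (12.000, -4.500).
Jacobian J = [[-2·a·b + 5·b, -a^2 + 5·a], [-4·a·b + 2·a + b, -2·a^2 + a + 1]].
At the point, J = [[1.500, 6.000], [-6.500, -5.000]] (det J = 31.500).
Solving J·Δ = −F gives Δ = (1.048, -2.262).
Then the next iterate is (a, b)₁ = (3.048, -0.762).
Round to (3.048, -0.762) and repeat: F = (-1.53367, 19.36415), J = [[0.83515, 5.94970], [14.62430, -14.53261]].
Δ = (-0.937, 0.389), so (a, b)₂ = (2.111, -0.373).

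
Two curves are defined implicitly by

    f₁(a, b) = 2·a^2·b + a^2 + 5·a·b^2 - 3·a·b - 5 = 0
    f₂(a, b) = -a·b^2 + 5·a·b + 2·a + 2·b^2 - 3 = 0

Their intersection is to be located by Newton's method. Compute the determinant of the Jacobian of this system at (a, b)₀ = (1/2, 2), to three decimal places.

89.500

J = [[4·a·b + 2·a + 5·b^2 - 3·b, 2·a^2 + 10·a·b - 3·a], [-b^2 + 5·b + 2, -2·a·b + 5·a + 4·b]].
At the point, J = [[19.000, 9.000], [8.000, 8.500]].
det J = 89.500.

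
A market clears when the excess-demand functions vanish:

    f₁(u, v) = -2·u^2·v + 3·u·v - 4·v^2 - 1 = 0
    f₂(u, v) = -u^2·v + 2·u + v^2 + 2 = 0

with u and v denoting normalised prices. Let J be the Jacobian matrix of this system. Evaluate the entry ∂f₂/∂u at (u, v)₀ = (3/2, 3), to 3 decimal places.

∂f₂/∂u = -2·u·v + 2.
At (3/2, 3) this is -7.000.

-7.000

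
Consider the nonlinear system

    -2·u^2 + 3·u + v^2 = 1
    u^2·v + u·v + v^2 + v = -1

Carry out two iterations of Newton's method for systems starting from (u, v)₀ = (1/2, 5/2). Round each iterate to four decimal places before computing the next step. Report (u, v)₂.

At (1/2, 5/2): F = (6.2500, 11.6250).
Jacobian J = [[-4·u + 3, 2·v], [2·u·v + v, u^2 + u + 2·v + 1]].
At the point, J = [[1.0000, 5.0000], [5.0000, 6.7500]] (det J = -18.2500).
Solving J·Δ = −F gives Δ = (-0.8733, -1.0753).
Then the next iterate is (u, v)₁ = (-0.3733, 1.4247).
Round to (-0.3733, 1.4247) and repeat: F = (-0.368836, 4.121166), J = [[4.4932, 2.8494], [0.361019, 3.615453]].
Δ = (0.8594, -1.2257), so (u, v)₂ = (0.4861, 0.1990).

(0.4861, 0.1990)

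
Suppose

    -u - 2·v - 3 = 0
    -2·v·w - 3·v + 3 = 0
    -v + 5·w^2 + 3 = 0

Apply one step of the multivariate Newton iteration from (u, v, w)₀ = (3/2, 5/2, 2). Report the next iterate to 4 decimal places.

At (3/2, 5/2, 2): F = (-9.5000, -14.5000, 20.5000).
Jacobian J = [[-1, -2, 0], [0, -2·w - 3, -2·v], [0, -1, 10·w]].
At the point, J = [[-1.0000, -2.0000, 0.0000], [0.0000, -7.0000, -5.0000], [0.0000, -1.0000, 20.0000]] (det J = 145.0000).
Solving J·Δ = −F gives Δ = (-6.9138, -1.2931, -1.0897).
Then the next iterate is (u, v, w)₁ = (-5.4138, 1.2069, 0.9103).

(-5.4138, 1.2069, 0.9103)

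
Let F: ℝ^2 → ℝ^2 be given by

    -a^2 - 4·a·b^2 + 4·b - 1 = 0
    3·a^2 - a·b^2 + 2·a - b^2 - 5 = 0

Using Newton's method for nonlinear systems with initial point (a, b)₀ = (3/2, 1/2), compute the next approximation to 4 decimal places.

(1.0198, 0.0853)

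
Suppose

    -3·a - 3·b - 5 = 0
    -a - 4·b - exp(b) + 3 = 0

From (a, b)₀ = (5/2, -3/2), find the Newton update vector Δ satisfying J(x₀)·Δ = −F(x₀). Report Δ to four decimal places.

(-5.4415, 2.7748)

At (5/2, -3/2): F = (-8.0000, 6.276870).
Jacobian J = [[-3, -3], [-1, -exp(b) - 4]].
At the point, J = [[-3.0000, -3.0000], [-1.0000, -4.223130]] (det J = 9.669390).
Solving J·Δ = −F gives Δ = (-5.4415, 2.7748).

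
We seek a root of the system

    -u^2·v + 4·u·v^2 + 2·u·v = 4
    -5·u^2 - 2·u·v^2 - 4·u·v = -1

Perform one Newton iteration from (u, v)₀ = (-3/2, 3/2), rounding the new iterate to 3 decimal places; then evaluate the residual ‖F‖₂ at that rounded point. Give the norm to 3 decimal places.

At (-3/2, 3/2): F = (-25.375, 5.500).
Jacobian J = [[-2·u·v + 4·v^2 + 2·v, -u^2 + 8·u·v + 2·u], [-10·u - 2·v^2 - 4·v, -4·u·v - 4·u]].
At the point, J = [[16.500, -23.250], [4.500, 15.000]] (det J = 352.125).
Solving J·Δ = −F gives Δ = (0.718, -0.582).
Then the next iterate is (u, v)₁ = (-0.782, 0.918).
Re-evaluating at (-0.782, 0.918): F = (-8.63317, 2.13190), so ‖F‖₂ = 8.893.

8.893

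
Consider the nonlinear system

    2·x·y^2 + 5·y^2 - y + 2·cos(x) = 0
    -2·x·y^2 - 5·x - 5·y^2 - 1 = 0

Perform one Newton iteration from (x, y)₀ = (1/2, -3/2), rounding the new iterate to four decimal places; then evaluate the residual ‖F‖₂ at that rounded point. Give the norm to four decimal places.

7.0218

At (1/2, -3/2): F = (16.755165, -17.0000).
Jacobian J = [[2·y^2 - 2·sin(x), 4·x·y + 10·y - 1], [-2·y^2 - 5, -4·x·y - 10·y]].
At the point, J = [[3.541149, -19.0000], [-9.5000, 18.0000]] (det J = -116.759319).
Solving J·Δ = −F gives Δ = (-0.1833, 0.8477).
Then the next iterate is (x, y)₁ = (0.3167, -0.6523).
Re-evaluating at (0.3167, -0.6523): F = (4.949822, -4.980485), so ‖F‖₂ = 7.0218.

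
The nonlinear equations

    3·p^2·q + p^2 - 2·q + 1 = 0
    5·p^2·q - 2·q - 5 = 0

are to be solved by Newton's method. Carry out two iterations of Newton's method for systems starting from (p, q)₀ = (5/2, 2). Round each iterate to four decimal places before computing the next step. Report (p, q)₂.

(0.6549, 5.4536)

At (5/2, 2): F = (40.7500, 53.5000).
Jacobian J = [[6·p·q + 2·p, 3·p^2 - 2], [10·p·q, 5·p^2 - 2]].
At the point, J = [[35.0000, 16.7500], [50.0000, 29.2500]] (det J = 186.2500).
Solving J·Δ = −F gives Δ = (-1.5883, 0.8859).
Then the next iterate is (p, q)₁ = (0.9117, 2.8859).
Round to (0.9117, 2.8859) and repeat: F = (3.255650, 1.221956), J = [[17.609850, 0.493591], [26.310750, 2.155984]].
Δ = (-0.2568, 2.5677), so (p, q)₂ = (0.6549, 5.4536).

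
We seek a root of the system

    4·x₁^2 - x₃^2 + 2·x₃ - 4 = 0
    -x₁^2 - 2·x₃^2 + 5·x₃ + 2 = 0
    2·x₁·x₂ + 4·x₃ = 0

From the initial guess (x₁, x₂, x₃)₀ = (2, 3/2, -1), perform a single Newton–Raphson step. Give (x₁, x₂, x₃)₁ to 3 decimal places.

At (2, 3/2, -1): F = (9.000, -9.000, 2.000).
Jacobian J = [[8·x₁, 0, -2·x₃ + 2], [-2·x₁, 0, -4·x₃ + 5], [2·x₂, 2·x₁, 4]].
At the point, J = [[16.000, 0.000, 4.000], [-4.000, 0.000, 9.000], [3.000, 4.000, 4.000]] (det J = -640.000).
Solving J·Δ = −F gives Δ = (-0.731, -0.627, 0.675).
Then the next iterate is (x₁, x₂, x₃)₁ = (1.269, 0.873, -0.325).

(1.269, 0.873, -0.325)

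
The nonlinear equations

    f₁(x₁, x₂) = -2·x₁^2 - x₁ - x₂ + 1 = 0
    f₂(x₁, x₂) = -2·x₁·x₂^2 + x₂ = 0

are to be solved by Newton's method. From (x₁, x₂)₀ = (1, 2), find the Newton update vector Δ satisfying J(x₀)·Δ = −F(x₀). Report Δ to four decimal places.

(-0.8148, 0.0741)

At (1, 2): F = (-4.0000, -6.0000).
Jacobian J = [[-4·x₁ - 1, -1], [-2·x₂^2, -4·x₁·x₂ + 1]].
At the point, J = [[-5.0000, -1.0000], [-8.0000, -7.0000]] (det J = 27.0000).
Solving J·Δ = −F gives Δ = (-0.8148, 0.0741).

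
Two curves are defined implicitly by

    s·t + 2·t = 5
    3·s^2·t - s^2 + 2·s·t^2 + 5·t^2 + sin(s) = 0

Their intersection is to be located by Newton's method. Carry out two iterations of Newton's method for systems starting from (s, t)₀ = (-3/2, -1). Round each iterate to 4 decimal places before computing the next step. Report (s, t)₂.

(-2.0386, -0.5917)

At (-3/2, -1): F = (-5.5000, -7.997495).
Jacobian J = [[t, s + 2], [6·s·t - 2·s + 2·t^2 + cos(s), 3·s^2 + 4·s·t + 10·t]].
At the point, J = [[-1.0000, 0.5000], [14.070737, 2.7500]] (det J = -9.785369).
Solving J·Δ = −F gives Δ = (-1.1370, 8.7259).
Then the next iterate is (s, t)₁ = (-2.6370, 7.7259).
Round to (-2.6370, 7.7259) and repeat: F = (-9.921398, 137.380220), J = [[7.7259, -0.6370], [1.538500, 16.627514]].
Δ = (0.5984, -8.3176), so (s, t)₂ = (-2.0386, -0.5917).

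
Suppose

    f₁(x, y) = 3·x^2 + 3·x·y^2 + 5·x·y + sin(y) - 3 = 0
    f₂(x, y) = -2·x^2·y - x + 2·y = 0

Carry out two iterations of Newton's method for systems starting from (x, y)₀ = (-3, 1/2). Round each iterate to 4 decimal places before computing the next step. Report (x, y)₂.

At (-3, 1/2): F = (14.729426, -5.0000).
Jacobian J = [[6·x + 3·y^2 + 5·y, 6·x·y + 5·x + cos(y)], [-4·x·y - 1, -2·x^2 + 2]].
At the point, J = [[-14.7500, -23.122417], [5.0000, -16.0000]] (det J = 351.612087).
Solving J·Δ = −F gives Δ = (0.9991, -0.0003).
Then the next iterate is (x, y)₁ = (-2.0009, 0.4997).
Round to (-2.0009, 0.4997) and repeat: F = (2.991841, -1.000899), J = [[-8.757800, -15.125872], [2.999399, -6.007202]].
Δ = (0.3380, 0.0021), so (x, y)₂ = (-1.6629, 0.5018).

(-1.6629, 0.5018)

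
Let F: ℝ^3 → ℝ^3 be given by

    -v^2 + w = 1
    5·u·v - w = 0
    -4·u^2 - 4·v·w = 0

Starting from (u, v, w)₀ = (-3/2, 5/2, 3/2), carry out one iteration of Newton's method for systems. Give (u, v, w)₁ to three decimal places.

(-0.705, 1.215, 0.825)

At (-3/2, 5/2, 3/2): F = (-5.750, -20.250, -24.000).
Jacobian J = [[0, -2·v, 1], [5·v, 5·u, -1], [-8·u, -4·w, -4·v]].
At the point, J = [[0.000, -5.000, 1.000], [12.500, -7.500, -1.000], [12.000, -6.000, -10.000]] (det J = -550.000).
Solving J·Δ = −F gives Δ = (0.795, -1.285, -0.675).
Then the next iterate is (u, v, w)₁ = (-0.705, 1.215, 0.825).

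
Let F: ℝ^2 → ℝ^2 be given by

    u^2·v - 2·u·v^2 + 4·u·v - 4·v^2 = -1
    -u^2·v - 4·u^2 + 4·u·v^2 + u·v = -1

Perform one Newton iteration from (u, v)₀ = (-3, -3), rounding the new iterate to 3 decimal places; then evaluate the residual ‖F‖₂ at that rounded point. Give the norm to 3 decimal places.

35.181

At (-3, -3): F = (28.000, -107.000).
Jacobian J = [[2·u·v - 2·v^2 + 4·v, u^2 - 4·u·v + 4·u - 8·v], [-2·u·v - 8·u + 4·v^2 + v, -u^2 + 8·u·v + u]].
At the point, J = [[-12.000, -15.000], [39.000, 60.000]] (det J = -135.000).
Solving J·Δ = −F gives Δ = (0.556, 1.422).
Then the next iterate is (u, v)₁ = (-2.444, -1.578).
Re-evaluating at (-2.444, -1.578): F = (9.21211, -33.95336), so ‖F‖₂ = 35.181.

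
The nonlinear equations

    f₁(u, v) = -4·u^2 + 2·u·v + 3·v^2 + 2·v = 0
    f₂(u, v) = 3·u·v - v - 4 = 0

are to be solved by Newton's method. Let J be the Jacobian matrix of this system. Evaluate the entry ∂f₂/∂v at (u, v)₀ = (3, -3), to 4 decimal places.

8.0000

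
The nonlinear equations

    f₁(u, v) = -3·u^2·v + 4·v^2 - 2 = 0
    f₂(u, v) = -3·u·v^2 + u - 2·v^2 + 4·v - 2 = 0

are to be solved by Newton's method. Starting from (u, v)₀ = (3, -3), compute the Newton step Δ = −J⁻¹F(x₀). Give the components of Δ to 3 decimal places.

At (3, -3): F = (115.000, -110.000).
Jacobian J = [[-6·u·v, -3·u^2 + 8·v], [-3·v^2 + 1, -6·u·v - 4·v + 4]].
At the point, J = [[54.000, -51.000], [-26.000, 70.000]] (det J = 2454.000).
Solving J·Δ = −F gives Δ = (-0.994, 1.202).

(-0.994, 1.202)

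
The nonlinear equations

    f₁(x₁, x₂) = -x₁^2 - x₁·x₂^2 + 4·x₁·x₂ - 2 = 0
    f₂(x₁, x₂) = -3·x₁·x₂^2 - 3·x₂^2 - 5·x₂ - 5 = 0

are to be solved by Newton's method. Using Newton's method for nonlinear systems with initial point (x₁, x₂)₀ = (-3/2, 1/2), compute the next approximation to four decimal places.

(-1.9000, -1.4500)

At (-3/2, 1/2): F = (-6.8750, -7.1250).
Jacobian J = [[-2·x₁ - x₂^2 + 4·x₂, -2·x₁·x₂ + 4·x₁], [-3·x₂^2, -6·x₁·x₂ - 6·x₂ - 5]].
At the point, J = [[4.7500, -4.5000], [-0.7500, -3.5000]] (det J = -20.0000).
Solving J·Δ = −F gives Δ = (-0.4000, -1.9500).
Then the next iterate is (x₁, x₂)₁ = (-1.9000, -1.4500).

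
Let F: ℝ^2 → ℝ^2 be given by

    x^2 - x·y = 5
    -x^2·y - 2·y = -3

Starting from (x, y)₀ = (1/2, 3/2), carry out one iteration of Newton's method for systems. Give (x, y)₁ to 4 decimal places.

At (1/2, 3/2): F = (-5.5000, -0.3750).
Jacobian J = [[2·x - y, -x], [-2·x·y, -x^2 - 2]].
At the point, J = [[-0.5000, -0.5000], [-1.5000, -2.2500]] (det J = 0.3750).
Solving J·Δ = −F gives Δ = (-32.5000, 21.5000).
Then the next iterate is (x, y)₁ = (-32.0000, 23.0000).

(-32.0000, 23.0000)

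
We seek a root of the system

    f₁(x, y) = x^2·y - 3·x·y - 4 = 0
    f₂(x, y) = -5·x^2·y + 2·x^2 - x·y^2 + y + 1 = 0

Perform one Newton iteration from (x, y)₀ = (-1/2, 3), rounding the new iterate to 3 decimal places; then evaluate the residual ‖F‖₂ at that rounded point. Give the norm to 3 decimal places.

1.794

At (-1/2, 3): F = (1.250, 5.250).
Jacobian J = [[2·x·y - 3·y, x^2 - 3·x], [-10·x·y + 4·x - y^2, -5·x^2 - 2·x·y + 1]].
At the point, J = [[-12.000, 1.750], [4.000, 2.750]] (det J = -40.000).
Solving J·Δ = −F gives Δ = (-0.144, -1.700).
Then the next iterate is (x, y)₁ = (-0.644, 1.300).
Re-evaluating at (-0.644, 1.300): F = (-0.94924, 1.52205), so ‖F‖₂ = 1.794.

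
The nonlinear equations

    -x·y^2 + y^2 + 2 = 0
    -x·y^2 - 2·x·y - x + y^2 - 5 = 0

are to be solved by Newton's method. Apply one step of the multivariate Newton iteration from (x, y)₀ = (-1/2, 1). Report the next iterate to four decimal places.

At (-1/2, 1): F = (3.5000, -2.0000).
Jacobian J = [[-y^2, -2·x·y + 2·y], [-y^2 - 2·y - 1, -2·x·y - 2·x + 2·y]].
At the point, J = [[-1.0000, 3.0000], [-4.0000, 4.0000]] (det J = 8.0000).
Solving J·Δ = −F gives Δ = (-2.5000, -2.0000).
Then the next iterate is (x, y)₁ = (-3.0000, -1.0000).

(-3.0000, -1.0000)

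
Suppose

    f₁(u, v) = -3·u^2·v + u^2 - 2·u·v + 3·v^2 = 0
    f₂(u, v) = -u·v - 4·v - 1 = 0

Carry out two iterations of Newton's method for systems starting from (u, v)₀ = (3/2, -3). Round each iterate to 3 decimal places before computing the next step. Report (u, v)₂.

(-18.968, 0.951)

At (3/2, -3): F = (58.500, 15.500).
Jacobian J = [[-6·u·v + 2·u - 2·v, -3·u^2 - 2·u + 6·v], [-v, -u - 4]].
At the point, J = [[36.000, -27.750], [3.000, -5.500]] (det J = -114.750).
Solving J·Δ = −F gives Δ = (0.944, 3.333).
Then the next iterate is (u, v)₁ = (2.444, 0.333).
Round to (2.444, 0.333) and repeat: F = (-1.28906, -3.14585), J = [[-0.66111, -20.80941], [-0.333, -6.444]].
Δ = (-21.412, 0.618), so (u, v)₂ = (-18.968, 0.951).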